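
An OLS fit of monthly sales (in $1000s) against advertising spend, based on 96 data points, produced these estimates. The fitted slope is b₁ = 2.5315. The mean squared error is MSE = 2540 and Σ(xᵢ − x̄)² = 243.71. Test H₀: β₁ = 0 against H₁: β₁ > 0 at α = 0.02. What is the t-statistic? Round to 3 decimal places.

t = 0.784

SE(b₁) = √(MSE/Sₓₓ) = √(2540/243.71) = 3.22835.
t = 2.5315 / 3.22835 = 0.784.
df = n − 2 = 94.
One-sided p ≈ 0.2175, which is ≥ 0.02, so fail to reject H₀.
The data do not give significant evidence that the true slope on advertising spend is positive.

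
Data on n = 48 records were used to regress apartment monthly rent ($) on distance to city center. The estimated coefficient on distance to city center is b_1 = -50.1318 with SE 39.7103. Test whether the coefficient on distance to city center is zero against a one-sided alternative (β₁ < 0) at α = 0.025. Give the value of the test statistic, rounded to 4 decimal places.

H₀: β₁ = 0 vs H₁: β₁ < 0.
t = (b_1 − β₁⁰)/SE = -50.1318 / 39.7103 = -1.2624.
df = n − 2 = 48 − 2 = 46.
One-sided p ≈ 0.1066, which is ≥ 0.025, so fail to reject H₀.
The data do not give significant evidence that the true slope on distance to city center is negative.

t = -1.2624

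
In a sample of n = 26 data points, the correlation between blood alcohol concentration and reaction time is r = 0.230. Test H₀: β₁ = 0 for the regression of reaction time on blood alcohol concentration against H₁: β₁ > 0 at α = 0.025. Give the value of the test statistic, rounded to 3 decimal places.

t = r·√(n − 2)/√(1 − r²) = 0.230·√24/√0.9471 = 1.158.
df = n − 2 = 24.
One-sided p ≈ 0.1292, which is ≥ 0.025, so fail to reject H₀.
The data do not give significant evidence of a linear association between blood alcohol concentration and reaction time.

t = 1.158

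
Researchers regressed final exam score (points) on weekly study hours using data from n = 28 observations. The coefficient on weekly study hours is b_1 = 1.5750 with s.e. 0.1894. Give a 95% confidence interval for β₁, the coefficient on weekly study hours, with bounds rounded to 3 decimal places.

df = n − 2 = 28 − 2 = 26.
t* = t_{0.025, 26} = 2.055529.
Margin = t* × SE = 2.055529 × 0.1894 = 0.38932.
CI: 1.5750 ± 0.38932 → (1.186, 1.964).
With 95% confidence, each one-unit increase in weekly study hours is associated with a change of between 1.186 and 1.964 points in final exam score.

(1.186, 1.964)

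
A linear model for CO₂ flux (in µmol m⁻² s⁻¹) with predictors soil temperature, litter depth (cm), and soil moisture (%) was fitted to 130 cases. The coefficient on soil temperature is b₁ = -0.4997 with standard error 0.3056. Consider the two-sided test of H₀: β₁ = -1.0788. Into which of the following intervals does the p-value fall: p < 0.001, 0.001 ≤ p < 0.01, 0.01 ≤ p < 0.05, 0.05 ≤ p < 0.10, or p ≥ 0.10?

t = (-0.4997 − (-1.0788)) / 0.3056 = 1.895.
df = n − k − 1 = 130 − 3 − 1 = 126.
Two-sided p = 2·P(T_{126} > |t|) ≈ 0.0604.
So 0.05 ≤ p < 0.10.

0.05 ≤ p < 0.10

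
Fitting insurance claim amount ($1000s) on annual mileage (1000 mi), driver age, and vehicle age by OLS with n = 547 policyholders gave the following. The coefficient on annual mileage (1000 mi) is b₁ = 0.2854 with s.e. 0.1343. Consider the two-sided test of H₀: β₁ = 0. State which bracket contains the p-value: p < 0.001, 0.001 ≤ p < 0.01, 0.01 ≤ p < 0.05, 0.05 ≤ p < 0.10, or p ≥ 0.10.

t = 0.2854 / 0.1343 = 2.125.
df = n − k − 1 = 547 − 3 − 1 = 543.
Two-sided p = 2·P(T_{543} > |t|) ≈ 0.0340.
So 0.01 ≤ p < 0.05.

0.01 ≤ p < 0.05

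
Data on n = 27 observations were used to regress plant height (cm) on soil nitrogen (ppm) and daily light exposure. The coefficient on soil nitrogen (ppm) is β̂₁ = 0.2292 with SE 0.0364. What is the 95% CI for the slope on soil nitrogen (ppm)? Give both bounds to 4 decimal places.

df = n − k − 1 = 27 − 2 − 1 = 24.
t* = t_{0.025, 24} = 2.063899.
Margin = t* × SE = 2.063899 × 0.0364 = 0.075126.
CI: 0.2292 ± 0.075126 → (0.1541, 0.3043).
With 95% confidence, each one-unit increase in soil nitrogen (ppm) is associated with a change of between 0.1541 and 0.3043 cm in plant height, holding the other predictors fixed.

(0.1541, 0.3043)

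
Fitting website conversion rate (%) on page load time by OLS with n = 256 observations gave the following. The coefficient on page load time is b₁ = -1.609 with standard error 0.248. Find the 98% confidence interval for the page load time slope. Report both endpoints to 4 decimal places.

(-2.1896, -1.0284)

df = n − 2 = 256 − 2 = 254.
t* = t_{0.01, 254} = 2.341118.
Margin = t* × SE = 2.341118 × 0.248 = 0.580597.
CI: -1.609 ± 0.580597 → (-2.1896, -1.0284).
With 98% confidence, each one-unit increase in page load time is associated with a change of between -2.1896 and -1.0284 % in website conversion rate.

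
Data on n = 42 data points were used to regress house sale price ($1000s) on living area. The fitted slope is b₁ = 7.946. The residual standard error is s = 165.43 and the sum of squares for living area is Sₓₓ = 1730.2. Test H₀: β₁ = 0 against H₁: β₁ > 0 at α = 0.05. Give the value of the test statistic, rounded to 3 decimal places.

SE(b₁) = s/√Sₓₓ = 165.43/√1730.2 = 3.9771.
t = 7.946 / 3.9771 = 1.998.
df = n − 2 = 40.
One-sided p ≈ 0.0263, which is < 0.05, so reject H₀.
There is evidence that the true slope on living area is positive.

t = 1.998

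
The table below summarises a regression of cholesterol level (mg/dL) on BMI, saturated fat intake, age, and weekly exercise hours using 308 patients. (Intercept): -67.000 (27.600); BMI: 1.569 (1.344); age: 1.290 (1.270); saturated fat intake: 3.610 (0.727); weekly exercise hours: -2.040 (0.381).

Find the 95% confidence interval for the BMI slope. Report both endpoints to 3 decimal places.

Read off: b = 1.569, SE = 1.344 for BMI.
df = n − k − 1 = 308 − 4 − 1 = 303.
t* = t_{0.025, 303} = 1.967824.
Margin = t* × SE = 1.967824 × 1.344 = 2.64476.
CI: 1.569 ± 2.64476 → (-1.076, 4.214).

(-1.076, 4.214)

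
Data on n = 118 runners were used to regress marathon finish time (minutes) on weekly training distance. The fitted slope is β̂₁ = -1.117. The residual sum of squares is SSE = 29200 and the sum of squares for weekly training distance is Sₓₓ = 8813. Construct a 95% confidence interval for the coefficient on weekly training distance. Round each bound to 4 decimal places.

(-1.4517, -0.7823)

MSE = SSE/(n − 2) = 29200/116 = 251.724.
SE(β̂₁) = √(MSE/Sₓₓ) = √(251.724/8813) = 0.169005.
df = n − 2 = 116.
t* = t_{0.025, 116} = 1.980626.
Margin = t* × SE = 1.980626 × 0.169005 = 0.334736.
CI: -1.117 ± 0.334736 → (-1.4517, -0.7823).
With 95% confidence, each one-unit increase in weekly training distance is associated with a change of between -1.4517 and -0.7823 minutes in marathon finish time.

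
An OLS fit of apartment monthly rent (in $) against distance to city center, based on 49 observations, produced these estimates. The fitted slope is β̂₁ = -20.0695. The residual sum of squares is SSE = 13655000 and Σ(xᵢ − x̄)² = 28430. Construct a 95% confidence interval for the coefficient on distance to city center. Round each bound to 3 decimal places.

MSE = SSE/(n − 2) = 13655000/47 = 290532.
SE(β̂₁) = √(MSE/Sₓₓ) = √(290532/28430) = 3.19675.
df = n − 2 = 47.
t* = t_{0.025, 47} = 2.011741.
Margin = t* × SE = 2.011741 × 3.19675 = 6.43103.
CI: -20.0695 ± 6.43103 → (-26.501, -13.638).
With 95% confidence, each one-unit increase in distance to city center is associated with a change of between -26.501 and -13.638 $ in apartment monthly rent.

(-26.501, -13.638)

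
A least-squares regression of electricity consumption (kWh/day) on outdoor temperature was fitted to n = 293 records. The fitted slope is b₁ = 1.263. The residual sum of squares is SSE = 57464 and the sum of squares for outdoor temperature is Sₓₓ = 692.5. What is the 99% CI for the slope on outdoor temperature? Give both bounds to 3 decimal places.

(-0.122, 2.648)

MSE = SSE/(n − 2) = 57464/291 = 197.471.
SE(b₁) = √(MSE/Sₓₓ) = √(197.471/692.5) = 0.534.
df = n − 2 = 291.
t* = t_{0.005, 291} = 2.592829.
Margin = t* × SE = 2.592829 × 0.534 = 1.38457.
CI: 1.263 ± 1.38457 → (-0.122, 2.648).
With 99% confidence, each one-unit increase in outdoor temperature is associated with a change of between -0.122 and 2.648 kWh/day in electricity consumption.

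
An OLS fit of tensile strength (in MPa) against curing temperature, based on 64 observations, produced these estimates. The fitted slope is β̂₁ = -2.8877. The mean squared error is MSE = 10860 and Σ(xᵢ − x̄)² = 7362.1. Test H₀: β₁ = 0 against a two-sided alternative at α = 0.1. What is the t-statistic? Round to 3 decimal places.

SE(β̂₁) = √(MSE/Sₓₓ) = √(10860/7362.1) = 1.21455.
t = -2.8877 / 1.21455 = -2.378.
df = n − 2 = 62.
Two-sided p ≈ 0.0205, which is < 0.1, so reject H₀.
There is evidence that curing temperature is associated with tensile strength.

t = -2.378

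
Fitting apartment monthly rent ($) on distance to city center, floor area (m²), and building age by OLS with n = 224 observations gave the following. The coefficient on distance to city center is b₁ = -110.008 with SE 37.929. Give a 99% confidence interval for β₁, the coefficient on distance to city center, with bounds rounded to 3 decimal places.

df = n − k − 1 = 224 − 3 − 1 = 220.
t* = t_{0.005, 220} = 2.598361.
Margin = t* × SE = 2.598361 × 37.929 = 98.55323.
CI: -110.008 ± 98.55323 → (-208.561, -11.455).
With 99% confidence, each one-unit increase in distance to city center is associated with a change of between -208.561 and -11.455 $ in apartment monthly rent, holding the other predictors fixed.

(-208.561, -11.455)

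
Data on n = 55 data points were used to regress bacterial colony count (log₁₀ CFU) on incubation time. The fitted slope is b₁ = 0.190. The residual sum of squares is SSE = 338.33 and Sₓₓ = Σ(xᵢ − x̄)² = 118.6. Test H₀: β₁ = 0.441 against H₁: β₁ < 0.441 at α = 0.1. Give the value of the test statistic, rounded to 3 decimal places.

t = -1.082

MSE = SSE/(n − 2) = 338.33/53 = 6.38358.
SE(b₁) = √(MSE/Sₓₓ) = √(6.38358/118.6) = 0.232001.
t = (0.190 − 0.441) / 0.232001 = -1.082.
df = n − 2 = 53.
One-sided p ≈ 0.1421, which is ≥ 0.1, so fail to reject H₀.
The data do not give significant evidence that the true slope on incubation time is below 0.441 log₁₀ CFU per unit.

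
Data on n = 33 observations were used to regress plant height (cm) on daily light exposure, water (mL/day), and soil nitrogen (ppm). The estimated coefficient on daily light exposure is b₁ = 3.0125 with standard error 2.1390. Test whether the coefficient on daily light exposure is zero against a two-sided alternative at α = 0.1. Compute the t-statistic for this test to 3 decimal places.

H₀: β₁ = 0 vs H₁: β₁ ≠ 0.
t = (b₁ − β₁⁰)/SE = 3.0125 / 2.1390 = 1.408.
df = n − k − 1 = 33 − 3 − 1 = 29.
Two-sided p ≈ 0.1697, which is ≥ 0.1, so fail to reject H₀.
The data do not give significant evidence of an association between daily light exposure and plant height, after adjusting for the other predictors.

t = 1.408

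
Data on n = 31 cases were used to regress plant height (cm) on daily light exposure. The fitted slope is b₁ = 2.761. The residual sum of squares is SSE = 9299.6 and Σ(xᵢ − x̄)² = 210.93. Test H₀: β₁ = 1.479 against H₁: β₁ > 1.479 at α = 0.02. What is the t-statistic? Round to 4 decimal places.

t = 1.0397

MSE = SSE/(n − 2) = 9299.6/29 = 320.676.
SE(b₁) = √(MSE/Sₓₓ) = √(320.676/210.93) = 1.233.
t = (2.761 − 1.479) / 1.233 = 1.0397.
df = n − 2 = 29.
One-sided p ≈ 0.1535, which is ≥ 0.02, so fail to reject H₀.
The data do not give significant evidence that the true slope on daily light exposure exceeds 1.479 cm per unit.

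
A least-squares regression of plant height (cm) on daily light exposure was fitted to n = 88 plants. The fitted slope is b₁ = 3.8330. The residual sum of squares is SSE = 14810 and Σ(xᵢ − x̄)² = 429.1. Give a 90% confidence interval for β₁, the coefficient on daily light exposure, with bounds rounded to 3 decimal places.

(2.780, 4.886)

MSE = SSE/(n − 2) = 14810/86 = 172.209.
SE(b₁) = √(MSE/Sₓₓ) = √(172.209/429.1) = 0.633504.
df = n − 2 = 86.
t* = t_{0.05, 86} = 1.662765.
Margin = t* × SE = 1.662765 × 0.633504 = 1.05337.
CI: 3.8330 ± 1.05337 → (2.780, 4.886).
With 90% confidence, each one-unit increase in daily light exposure is associated with a change of between 2.780 and 4.886 cm in plant height.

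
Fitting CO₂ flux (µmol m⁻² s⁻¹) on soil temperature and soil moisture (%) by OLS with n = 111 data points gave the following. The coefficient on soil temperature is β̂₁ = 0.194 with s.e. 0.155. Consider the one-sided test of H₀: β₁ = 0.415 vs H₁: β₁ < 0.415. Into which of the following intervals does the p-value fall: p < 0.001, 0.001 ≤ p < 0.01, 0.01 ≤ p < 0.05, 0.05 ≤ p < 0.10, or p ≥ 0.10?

t = (0.194 − 0.415) / 0.155 = -1.426.
df = n − k − 1 = 111 − 2 − 1 = 108.
One-sided p = P(T_{108} < t) ≈ 0.0784.
So 0.05 ≤ p < 0.10.

0.05 ≤ p < 0.10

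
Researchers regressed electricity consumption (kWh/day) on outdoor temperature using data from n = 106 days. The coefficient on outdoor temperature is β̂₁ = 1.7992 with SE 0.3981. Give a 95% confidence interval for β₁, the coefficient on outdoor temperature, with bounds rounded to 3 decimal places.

df = n − 2 = 106 − 2 = 104.
t* = t_{0.025, 104} = 1.983038.
Margin = t* × SE = 1.983038 × 0.3981 = 0.78945.
CI: 1.7992 ± 0.78945 → (1.010, 2.589).
With 95% confidence, each one-unit increase in outdoor temperature is associated with a change of between 1.010 and 2.589 kWh/day in electricity consumption.

(1.010, 2.589)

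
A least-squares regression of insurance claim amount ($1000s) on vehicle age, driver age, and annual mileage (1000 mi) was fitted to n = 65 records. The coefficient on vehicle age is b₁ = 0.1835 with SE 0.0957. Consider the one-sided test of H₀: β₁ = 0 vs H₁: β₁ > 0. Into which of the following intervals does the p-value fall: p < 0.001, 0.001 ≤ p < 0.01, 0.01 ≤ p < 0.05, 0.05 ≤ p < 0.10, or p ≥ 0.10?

0.01 ≤ p < 0.05

t = 0.1835 / 0.0957 = 1.917.
df = n − k − 1 = 65 − 3 − 1 = 61.
One-sided p = P(T_{61} > t) ≈ 0.0299.
So 0.01 ≤ p < 0.05.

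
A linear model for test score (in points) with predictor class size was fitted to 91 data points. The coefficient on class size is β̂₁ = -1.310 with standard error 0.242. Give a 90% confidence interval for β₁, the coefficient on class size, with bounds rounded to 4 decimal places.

(-1.7122, -0.9078)

df = n − 2 = 91 − 2 = 89.
t* = t_{0.05, 89} = 1.662155.
Margin = t* × SE = 1.662155 × 0.242 = 0.402242.
CI: -1.310 ± 0.402242 → (-1.7122, -0.9078).
With 90% confidence, each one-unit increase in class size is associated with a change of between -1.7122 and -0.9078 points in test score.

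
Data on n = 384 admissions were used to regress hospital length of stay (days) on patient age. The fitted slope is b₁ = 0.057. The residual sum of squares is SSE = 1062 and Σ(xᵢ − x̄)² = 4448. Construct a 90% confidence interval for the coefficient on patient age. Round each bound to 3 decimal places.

(0.016, 0.098)

MSE = SSE/(n − 2) = 1062/382 = 2.7801.
SE(b₁) = √(MSE/Sₓₓ) = √(2.7801/4448) = 0.0250005.
df = n − 2 = 382.
t* = t_{0.05, 382} = 1.648852.
Margin = t* × SE = 1.648852 × 0.0250005 = 0.04122.
CI: 0.057 ± 0.04122 → (0.016, 0.098).
With 90% confidence, each one-unit increase in patient age is associated with a change of between 0.016 and 0.098 days in hospital length of stay.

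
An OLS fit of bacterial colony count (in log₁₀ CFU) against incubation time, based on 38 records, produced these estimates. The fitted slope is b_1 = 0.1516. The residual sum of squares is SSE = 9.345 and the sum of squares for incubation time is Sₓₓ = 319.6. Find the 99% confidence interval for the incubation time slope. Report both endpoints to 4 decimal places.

(0.0741, 0.2291)

MSE = SSE/(n − 2) = 9.345/36 = 0.259583.
SE(b_1) = √(MSE/Sₓₓ) = √(0.259583/319.6) = 0.0284994.
df = n − 2 = 36.
t* = t_{0.005, 36} = 2.719485.
Margin = t* × SE = 2.719485 × 0.0284994 = 0.077504.
CI: 0.1516 ± 0.077504 → (0.0741, 0.2291).
With 99% confidence, each one-unit increase in incubation time is associated with a change of between 0.0741 and 0.2291 log₁₀ CFU in bacterial colony count.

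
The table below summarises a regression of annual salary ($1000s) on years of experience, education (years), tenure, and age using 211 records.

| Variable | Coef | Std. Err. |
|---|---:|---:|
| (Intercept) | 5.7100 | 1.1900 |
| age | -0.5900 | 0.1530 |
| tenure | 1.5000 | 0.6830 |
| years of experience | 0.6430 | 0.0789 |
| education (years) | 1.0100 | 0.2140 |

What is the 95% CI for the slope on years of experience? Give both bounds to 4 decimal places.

(0.4874, 0.7986)

Read off: b = 0.6430, SE = 0.0789 for years of experience.
df = n − k − 1 = 211 − 4 − 1 = 206.
t* = t_{0.025, 206} = 1.971547.
Margin = t* × SE = 1.971547 × 0.0789 = 0.155555.
CI: 0.6430 ± 0.155555 → (0.4874, 0.7986).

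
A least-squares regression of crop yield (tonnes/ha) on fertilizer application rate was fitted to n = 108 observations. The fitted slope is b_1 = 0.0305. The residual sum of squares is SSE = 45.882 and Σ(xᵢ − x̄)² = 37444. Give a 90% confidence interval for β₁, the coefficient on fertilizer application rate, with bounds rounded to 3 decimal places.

(0.025, 0.036)

MSE = SSE/(n − 2) = 45.882/106 = 0.432849.
SE(b_1) = √(MSE/Sₓₓ) = √(0.432849/37444) = 0.00339999.
df = n − 2 = 106.
t* = t_{0.05, 106} = 1.659356.
Margin = t* × SE = 1.659356 × 0.00339999 = 0.00564.
CI: 0.0305 ± 0.00564 → (0.025, 0.036).
With 90% confidence, each one-unit increase in fertilizer application rate is associated with a change of between 0.025 and 0.036 tonnes/ha in crop yield.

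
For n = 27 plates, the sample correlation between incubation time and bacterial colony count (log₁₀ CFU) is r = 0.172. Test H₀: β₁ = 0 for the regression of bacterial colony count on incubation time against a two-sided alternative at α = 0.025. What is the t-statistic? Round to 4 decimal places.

t = r·√(n − 2)/√(1 − r²) = 0.172·√25/√0.970416 = 0.8730.
df = n − 2 = 25.
Two-sided p ≈ 0.3910, which is ≥ 0.025, so fail to reject H₀.
The data do not give significant evidence of a linear association between incubation time and bacterial colony count.

t = 0.8730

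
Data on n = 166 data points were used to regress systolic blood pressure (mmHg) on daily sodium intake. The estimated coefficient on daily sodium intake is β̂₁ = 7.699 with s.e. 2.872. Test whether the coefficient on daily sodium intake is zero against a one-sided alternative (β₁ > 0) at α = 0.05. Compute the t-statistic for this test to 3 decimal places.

t = 2.681

H₀: β₁ = 0 vs H₁: β₁ > 0.
t = (β̂₁ − β₁⁰)/SE = 7.699 / 2.872 = 2.681.
df = n − 2 = 166 − 2 = 164.
One-sided p ≈ 0.0040, which is < 0.05, so reject H₀.
There is evidence that the true slope on daily sodium intake is positive.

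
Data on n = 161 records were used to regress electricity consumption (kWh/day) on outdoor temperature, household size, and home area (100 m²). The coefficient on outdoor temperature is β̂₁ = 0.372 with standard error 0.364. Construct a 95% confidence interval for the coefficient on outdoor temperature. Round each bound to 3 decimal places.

df = n − k − 1 = 161 − 3 − 1 = 157.
t* = t_{0.025, 157} = 1.975189.
Margin = t* × SE = 1.975189 × 0.364 = 0.71897.
CI: 0.372 ± 0.71897 → (-0.347, 1.091).
With 95% confidence, each one-unit increase in outdoor temperature is associated with a change of between -0.347 and 1.091 kWh/day in electricity consumption, holding the other predictors fixed.

(-0.347, 1.091)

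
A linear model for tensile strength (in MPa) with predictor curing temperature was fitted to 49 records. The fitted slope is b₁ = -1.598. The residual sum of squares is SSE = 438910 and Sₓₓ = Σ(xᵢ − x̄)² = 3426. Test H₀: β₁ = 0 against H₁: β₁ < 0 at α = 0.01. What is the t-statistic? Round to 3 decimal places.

MSE = SSE/(n − 2) = 438910/47 = 9338.51.
SE(b₁) = √(MSE/Sₓₓ) = √(9338.51/3426) = 1.65099.
t = -1.598 / 1.65099 = -0.968.
df = n − 2 = 47.
One-sided p ≈ 0.1690, which is ≥ 0.01, so fail to reject H₀.
The data do not give significant evidence that the true slope on curing temperature is negative.

t = -0.968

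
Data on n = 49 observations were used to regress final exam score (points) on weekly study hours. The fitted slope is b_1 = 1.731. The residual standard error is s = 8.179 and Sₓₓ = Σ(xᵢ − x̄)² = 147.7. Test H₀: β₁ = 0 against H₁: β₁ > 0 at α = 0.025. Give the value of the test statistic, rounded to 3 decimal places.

t = 2.572

SE(b_1) = s/√Sₓₓ = 8.179/√147.7 = 0.672992.
t = 1.731 / 0.672992 = 2.572.
df = n − 2 = 47.
One-sided p ≈ 0.0067, which is < 0.025, so reject H₀.
There is evidence that the true slope on weekly study hours is positive.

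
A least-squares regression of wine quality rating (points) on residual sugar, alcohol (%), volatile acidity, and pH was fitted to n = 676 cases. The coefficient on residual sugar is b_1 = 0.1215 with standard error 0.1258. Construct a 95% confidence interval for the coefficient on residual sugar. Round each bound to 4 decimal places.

(-0.1255, 0.3685)

df = n − k − 1 = 676 − 4 − 1 = 671.
t* = t_{0.025, 671} = 1.963506.
Margin = t* × SE = 1.963506 × 0.1258 = 0.247009.
CI: 0.1215 ± 0.247009 → (-0.1255, 0.3685).
With 95% confidence, each one-unit increase in residual sugar is associated with a change of between -0.1255 and 0.3685 points in wine quality rating, holding the other predictors fixed.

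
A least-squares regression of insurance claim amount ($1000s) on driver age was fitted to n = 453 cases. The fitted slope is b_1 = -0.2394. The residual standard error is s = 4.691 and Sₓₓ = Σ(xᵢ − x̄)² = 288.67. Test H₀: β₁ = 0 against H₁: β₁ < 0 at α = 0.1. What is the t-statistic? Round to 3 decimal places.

SE(b_1) = s/√Sₓₓ = 4.691/√288.67 = 0.276099.
t = -0.2394 / 0.276099 = -0.867.
df = n − 2 = 451.
One-sided p ≈ 0.1932, which is ≥ 0.1, so fail to reject H₀.
The data do not give significant evidence that the true slope on driver age is negative.

t = -0.867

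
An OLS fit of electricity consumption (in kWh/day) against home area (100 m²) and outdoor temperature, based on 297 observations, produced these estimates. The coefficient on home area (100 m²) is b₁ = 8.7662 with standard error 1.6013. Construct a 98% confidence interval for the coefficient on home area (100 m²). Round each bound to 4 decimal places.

df = n − k − 1 = 297 − 2 − 1 = 294.
t* = t_{0.01, 294} = 2.339098.
Margin = t* × SE = 2.339098 × 1.6013 = 3.745598.
CI: 8.7662 ± 3.745598 → (5.0206, 12.5118).
With 98% confidence, each one-unit increase in home area (100 m²) is associated with a change of between 5.0206 and 12.5118 kWh/day in electricity consumption, holding the other predictors fixed.

(5.0206, 12.5118)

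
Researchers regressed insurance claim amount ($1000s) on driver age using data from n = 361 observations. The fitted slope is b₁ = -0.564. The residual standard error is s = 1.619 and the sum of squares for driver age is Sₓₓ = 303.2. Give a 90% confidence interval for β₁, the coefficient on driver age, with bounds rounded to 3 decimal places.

SE(b₁) = s/√Sₓₓ = 1.619/√303.2 = 0.0929784.
df = n − 2 = 359.
t* = t_{0.05, 359} = 1.649109.
Margin = t* × SE = 1.649109 × 0.0929784 = 0.15333.
CI: -0.564 ± 0.15333 → (-0.717, -0.411).
With 90% confidence, each one-unit increase in driver age is associated with a change of between -0.717 and -0.411 $1000s in insurance claim amount.

(-0.717, -0.411)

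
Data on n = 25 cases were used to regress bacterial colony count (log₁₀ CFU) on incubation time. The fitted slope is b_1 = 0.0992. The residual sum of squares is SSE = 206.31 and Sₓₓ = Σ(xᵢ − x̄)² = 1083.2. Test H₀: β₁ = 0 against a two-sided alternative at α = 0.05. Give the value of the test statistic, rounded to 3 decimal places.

t = 1.090

MSE = SSE/(n − 2) = 206.31/23 = 8.97.
SE(b_1) = √(MSE/Sₓₓ) = √(8.97/1083.2) = 0.0910001.
t = 0.0992 / 0.0910001 = 1.090.
df = n − 2 = 23.
Two-sided p ≈ 0.2870, which is ≥ 0.05, so fail to reject H₀.
The data do not give significant evidence of an association between incubation time and bacterial colony count.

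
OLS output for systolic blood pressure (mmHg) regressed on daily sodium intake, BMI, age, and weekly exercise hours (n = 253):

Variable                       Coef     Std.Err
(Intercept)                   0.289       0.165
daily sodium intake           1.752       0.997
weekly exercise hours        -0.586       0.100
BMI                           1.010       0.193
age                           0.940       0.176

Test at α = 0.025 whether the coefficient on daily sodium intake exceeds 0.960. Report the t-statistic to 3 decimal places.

Read off: b = 1.752, SE = 0.997 for daily sodium intake.
H₀: β₁ = 0.960 vs H₁: β₁ > 0.960.
t = (1.752 − 0.960) / 0.997 = 0.794.
df = n − k − 1 = 253 − 4 − 1 = 248.
One-sided p ≈ 0.2139, which is ≥ 0.025, so fail to reject H₀.
The data do not give significant evidence that the true slope on daily sodium intake exceeds 0.960 mmHg per unit, holding the other predictors fixed.

t = 0.794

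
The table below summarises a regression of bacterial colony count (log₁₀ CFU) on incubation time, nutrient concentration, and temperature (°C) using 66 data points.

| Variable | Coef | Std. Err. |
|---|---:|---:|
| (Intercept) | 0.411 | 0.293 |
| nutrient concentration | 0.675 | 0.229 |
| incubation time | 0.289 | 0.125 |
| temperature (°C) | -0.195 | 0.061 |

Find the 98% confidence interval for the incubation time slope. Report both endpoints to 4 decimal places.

(-0.0095, 0.5875)

Read off: b = 0.289, SE = 0.125 for incubation time.
df = n − k − 1 = 66 − 3 − 1 = 62.
t* = t_{0.01, 62} = 2.388011.
Margin = t* × SE = 2.388011 × 0.125 = 0.298501.
CI: 0.289 ± 0.298501 → (-0.0095, 0.5875).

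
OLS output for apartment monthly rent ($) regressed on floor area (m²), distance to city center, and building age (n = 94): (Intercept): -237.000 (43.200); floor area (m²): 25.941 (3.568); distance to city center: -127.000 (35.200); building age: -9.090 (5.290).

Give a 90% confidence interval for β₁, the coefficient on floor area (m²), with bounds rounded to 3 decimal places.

(20.011, 31.871)

Read off: b = 25.941, SE = 3.568 for floor area (m²).
df = n − k − 1 = 94 − 3 − 1 = 90.
t* = t_{0.05, 90} = 1.661961.
Margin = t* × SE = 1.661961 × 3.568 = 5.92988.
CI: 25.941 ± 5.92988 → (20.011, 31.871).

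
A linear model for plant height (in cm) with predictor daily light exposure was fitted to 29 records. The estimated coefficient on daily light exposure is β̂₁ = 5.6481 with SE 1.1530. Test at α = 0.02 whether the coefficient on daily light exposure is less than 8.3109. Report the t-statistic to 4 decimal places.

t = -2.3095

H₀: β₁ = 8.3109 vs H₁: β₁ < 8.3109.
t = (β̂₁ − β₁⁰)/SE = (5.6481 − 8.3109) / 1.1530 = -2.3095.
df = n − 2 = 29 − 2 = 27.
One-sided p ≈ 0.0144, which is < 0.02, so reject H₀.
There is evidence that the true slope on daily light exposure is below 8.3109 cm per unit.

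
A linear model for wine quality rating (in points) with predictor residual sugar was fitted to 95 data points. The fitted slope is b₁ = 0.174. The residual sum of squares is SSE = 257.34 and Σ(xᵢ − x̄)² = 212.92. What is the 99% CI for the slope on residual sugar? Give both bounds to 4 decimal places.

(-0.1258, 0.4738)

MSE = SSE/(n − 2) = 257.34/93 = 2.7671.
SE(b₁) = √(MSE/Sₓₓ) = √(2.7671/212.92) = 0.114.
df = n − 2 = 93.
t* = t_{0.005, 93} = 2.629732.
Margin = t* × SE = 2.629732 × 0.114 = 0.299789.
CI: 0.174 ± 0.299789 → (-0.1258, 0.4738).
With 99% confidence, each one-unit increase in residual sugar is associated with a change of between -0.1258 and 0.4738 points in wine quality rating.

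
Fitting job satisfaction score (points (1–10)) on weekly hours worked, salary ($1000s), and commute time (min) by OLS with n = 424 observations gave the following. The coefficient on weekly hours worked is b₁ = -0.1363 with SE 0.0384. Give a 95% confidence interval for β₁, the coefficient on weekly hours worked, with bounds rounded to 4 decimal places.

df = n − k − 1 = 424 − 3 − 1 = 420.
t* = t_{0.025, 420} = 1.965628.
Margin = t* × SE = 1.965628 × 0.0384 = 0.075480.
CI: -0.1363 ± 0.075480 → (-0.2118, -0.0608).
With 95% confidence, each one-unit increase in weekly hours worked is associated with a change of between -0.2118 and -0.0608 points (1–10) in job satisfaction score, holding the other predictors fixed.

(-0.2118, -0.0608)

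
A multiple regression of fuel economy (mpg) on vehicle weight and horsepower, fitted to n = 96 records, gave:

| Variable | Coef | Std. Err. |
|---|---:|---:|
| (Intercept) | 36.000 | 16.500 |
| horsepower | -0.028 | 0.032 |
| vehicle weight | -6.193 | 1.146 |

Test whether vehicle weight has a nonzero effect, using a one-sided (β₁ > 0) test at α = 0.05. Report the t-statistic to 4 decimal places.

Read off: b = -6.193, SE = 1.146 for vehicle weight.
H₀: β₁ = 0 vs H₁: β₁ > 0.
t = -6.193 / 1.146 = -5.4040.
df = n − k − 1 = 96 − 2 − 1 = 93.
One-sided p ≈ 1.0000, which is ≥ 0.05, so fail to reject H₀.
The data do not give significant evidence that the true slope on vehicle weight is positive, holding the other predictors fixed.

t = -5.4040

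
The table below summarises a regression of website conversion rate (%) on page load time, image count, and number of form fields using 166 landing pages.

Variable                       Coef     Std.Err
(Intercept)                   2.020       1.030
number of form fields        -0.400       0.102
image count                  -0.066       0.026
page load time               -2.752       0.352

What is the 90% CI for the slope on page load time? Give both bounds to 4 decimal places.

(-3.3343, -2.1697)

Read off: b = -2.752, SE = 0.352 for page load time.
df = n − k − 1 = 166 − 3 − 1 = 162.
t* = t_{0.05, 162} = 1.654314.
Margin = t* × SE = 1.654314 × 0.352 = 0.582319.
CI: -2.752 ± 0.582319 → (-3.3343, -2.1697).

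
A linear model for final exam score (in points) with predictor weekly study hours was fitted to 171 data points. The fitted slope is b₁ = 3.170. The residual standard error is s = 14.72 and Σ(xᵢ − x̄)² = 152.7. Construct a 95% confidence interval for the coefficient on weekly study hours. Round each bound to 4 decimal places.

SE(b₁) = s/√Sₓₓ = 14.72/√152.7 = 1.19121.
df = n − 2 = 169.
t* = t_{0.025, 169} = 1.9741.
Margin = t* × SE = 1.9741 × 1.19121 = 2.351568.
CI: 3.170 ± 2.351568 → (0.8184, 5.5216).
With 95% confidence, each one-unit increase in weekly study hours is associated with a change of between 0.8184 and 5.5216 points in final exam score.

(0.8184, 5.5216)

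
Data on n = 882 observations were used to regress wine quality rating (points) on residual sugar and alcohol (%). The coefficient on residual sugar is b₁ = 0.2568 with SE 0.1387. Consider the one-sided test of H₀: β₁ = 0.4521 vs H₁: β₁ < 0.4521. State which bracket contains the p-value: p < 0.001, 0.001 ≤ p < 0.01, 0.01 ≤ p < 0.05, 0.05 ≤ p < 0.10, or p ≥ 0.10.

0.05 ≤ p < 0.10

t = (0.2568 − 0.4521) / 0.1387 = -1.408.
df = n − k − 1 = 882 − 2 − 1 = 879.
One-sided p = P(T_{879} < t) ≈ 0.0797.
So 0.05 ≤ p < 0.10.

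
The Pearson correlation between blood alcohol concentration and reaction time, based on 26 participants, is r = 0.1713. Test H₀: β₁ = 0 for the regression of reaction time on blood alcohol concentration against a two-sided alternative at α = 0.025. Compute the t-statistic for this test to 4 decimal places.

t = r·√(n − 2)/√(1 − r²) = 0.1713·√24/√0.970656 = 0.8518.
df = n − 2 = 24.
Two-sided p ≈ 0.4028, which is ≥ 0.025, so fail to reject H₀.
The data do not give significant evidence of a linear association between blood alcohol concentration and reaction time.

t = 0.8518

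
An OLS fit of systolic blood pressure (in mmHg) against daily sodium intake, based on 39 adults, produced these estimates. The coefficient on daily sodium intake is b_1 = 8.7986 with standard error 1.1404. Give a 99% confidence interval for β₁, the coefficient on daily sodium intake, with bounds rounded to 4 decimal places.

df = n − 2 = 39 − 2 = 37.
t* = t_{0.005, 37} = 2.715409.
Margin = t* × SE = 2.715409 × 1.1404 = 3.096652.
CI: 8.7986 ± 3.096652 → (5.7019, 11.8953).
With 99% confidence, each one-unit increase in daily sodium intake is associated with a change of between 5.7019 and 11.8953 mmHg in systolic blood pressure.

(5.7019, 11.8953)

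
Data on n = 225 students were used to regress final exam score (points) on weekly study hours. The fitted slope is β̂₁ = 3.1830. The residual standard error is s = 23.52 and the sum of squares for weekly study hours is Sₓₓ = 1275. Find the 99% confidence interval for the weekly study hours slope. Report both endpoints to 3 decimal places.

SE(β̂₁) = s/√Sₓₓ = 23.52/√1275 = 0.658692.
df = n − 2 = 223.
t* = t_{0.005, 223} = 2.598055.
Margin = t* × SE = 2.598055 × 0.658692 = 1.71132.
CI: 3.1830 ± 1.71132 → (1.472, 4.894).
With 99% confidence, each one-unit increase in weekly study hours is associated with a change of between 1.472 and 4.894 points in final exam score.

(1.472, 4.894)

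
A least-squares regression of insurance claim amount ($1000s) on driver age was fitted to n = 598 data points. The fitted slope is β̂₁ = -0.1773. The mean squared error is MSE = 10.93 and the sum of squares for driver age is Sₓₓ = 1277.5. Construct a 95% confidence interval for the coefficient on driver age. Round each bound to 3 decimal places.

(-0.359, 0.004)

SE(β̂₁) = √(MSE/Sₓₓ) = √(10.93/1277.5) = 0.0924974.
df = n − 2 = 596.
t* = t_{0.025, 596} = 1.963952.
Margin = t* × SE = 1.963952 × 0.0924974 = 0.18166.
CI: -0.1773 ± 0.18166 → (-0.359, 0.004).
With 95% confidence, each one-unit increase in driver age is associated with a change of between -0.359 and 0.004 $1000s in insurance claim amount.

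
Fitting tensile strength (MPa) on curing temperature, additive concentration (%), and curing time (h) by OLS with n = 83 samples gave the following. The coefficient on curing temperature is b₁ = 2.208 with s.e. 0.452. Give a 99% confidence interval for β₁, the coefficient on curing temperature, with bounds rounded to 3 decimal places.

(1.015, 3.401)

df = n − k − 1 = 83 − 3 − 1 = 79.
t* = t_{0.005, 79} = 2.639505.
Margin = t* × SE = 2.639505 × 0.452 = 1.19306.
CI: 2.208 ± 1.19306 → (1.015, 3.401).
With 99% confidence, each one-unit increase in curing temperature is associated with a change of between 1.015 and 3.401 MPa in tensile strength, holding the other predictors fixed.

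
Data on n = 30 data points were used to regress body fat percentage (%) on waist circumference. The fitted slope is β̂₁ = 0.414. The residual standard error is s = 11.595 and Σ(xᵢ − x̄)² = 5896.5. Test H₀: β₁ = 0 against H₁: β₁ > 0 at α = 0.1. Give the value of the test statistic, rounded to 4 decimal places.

t = 2.7417

SE(β̂₁) = s/√Sₓₓ = 11.595/√5896.5 = 0.150999.
t = 0.414 / 0.150999 = 2.7417.
df = n − 2 = 28.
One-sided p ≈ 0.0053, which is < 0.1, so reject H₀.
There is evidence that the true slope on waist circumference is positive.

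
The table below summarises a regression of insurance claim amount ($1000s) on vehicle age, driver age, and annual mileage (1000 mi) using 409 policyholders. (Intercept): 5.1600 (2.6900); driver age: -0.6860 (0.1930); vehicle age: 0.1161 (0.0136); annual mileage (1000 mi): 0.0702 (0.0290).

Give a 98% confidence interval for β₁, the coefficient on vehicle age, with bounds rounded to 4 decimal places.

(0.0843, 0.1479)

Read off: b = 0.1161, SE = 0.0136 for vehicle age.
df = n − k − 1 = 409 − 3 − 1 = 405.
t* = t_{0.01, 405} = 2.33559.
Margin = t* × SE = 2.33559 × 0.0136 = 0.031764.
CI: 0.1161 ± 0.031764 → (0.0843, 0.1479).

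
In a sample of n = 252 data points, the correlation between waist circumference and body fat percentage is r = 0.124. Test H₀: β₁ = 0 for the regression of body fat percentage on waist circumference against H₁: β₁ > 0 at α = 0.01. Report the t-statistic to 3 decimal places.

t = 1.976

t = r·√(n − 2)/√(1 − r²) = 0.124·√250/√0.984624 = 1.976.
df = n − 2 = 250.
One-sided p ≈ 0.0246, which is ≥ 0.01, so fail to reject H₀.
The data do not give significant evidence of a linear association between waist circumference and body fat percentage.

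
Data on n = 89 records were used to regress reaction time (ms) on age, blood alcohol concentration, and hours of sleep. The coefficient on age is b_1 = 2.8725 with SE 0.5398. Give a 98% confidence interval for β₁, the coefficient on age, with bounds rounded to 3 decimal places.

df = n − k − 1 = 89 − 3 − 1 = 85.
t* = t_{0.01, 85} = 2.371022.
Margin = t* × SE = 2.371022 × 0.5398 = 1.27988.
CI: 2.8725 ± 1.27988 → (1.593, 4.152).
With 98% confidence, each one-unit increase in age is associated with a change of between 1.593 and 4.152 ms in reaction time, holding the other predictors fixed.

(1.593, 4.152)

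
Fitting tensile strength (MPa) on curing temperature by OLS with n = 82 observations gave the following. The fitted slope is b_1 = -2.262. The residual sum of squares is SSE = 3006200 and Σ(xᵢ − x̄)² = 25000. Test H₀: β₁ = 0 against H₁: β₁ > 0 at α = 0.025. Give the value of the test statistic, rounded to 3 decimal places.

MSE = SSE/(n − 2) = 3006200/80 = 37577.5.
SE(b_1) = √(MSE/Sₓₓ) = √(37577.5/25000) = 1.22601.
t = -2.262 / 1.22601 = -1.845.
df = n − 2 = 80.
One-sided p ≈ 0.9656, which is ≥ 0.025, so fail to reject H₀.
The data do not give significant evidence that the true slope on curing temperature is positive.

t = -1.845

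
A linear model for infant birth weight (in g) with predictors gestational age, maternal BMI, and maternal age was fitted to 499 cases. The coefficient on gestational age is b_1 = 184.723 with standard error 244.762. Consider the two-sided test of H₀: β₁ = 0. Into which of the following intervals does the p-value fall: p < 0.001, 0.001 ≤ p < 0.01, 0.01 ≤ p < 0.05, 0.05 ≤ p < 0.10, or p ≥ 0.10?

p ≥ 0.10

t = 184.723 / 244.762 = 0.755.
df = n − k − 1 = 499 − 3 − 1 = 495.
Two-sided p = 2·P(T_{495} > |t|) ≈ 0.4508.
So p ≥ 0.10.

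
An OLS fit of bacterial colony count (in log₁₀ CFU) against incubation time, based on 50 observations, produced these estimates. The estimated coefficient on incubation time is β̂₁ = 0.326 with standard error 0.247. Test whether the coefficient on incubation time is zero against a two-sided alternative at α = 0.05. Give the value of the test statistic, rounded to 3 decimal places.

t = 1.320

H₀: β₁ = 0 vs H₁: β₁ ≠ 0.
t = (β̂₁ − β₁⁰)/SE = 0.326 / 0.247 = 1.320.
df = n − 2 = 50 − 2 = 48.
Two-sided p ≈ 0.1931, which is ≥ 0.05, so fail to reject H₀.
The data do not give significant evidence of an association between incubation time and bacterial colony count.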